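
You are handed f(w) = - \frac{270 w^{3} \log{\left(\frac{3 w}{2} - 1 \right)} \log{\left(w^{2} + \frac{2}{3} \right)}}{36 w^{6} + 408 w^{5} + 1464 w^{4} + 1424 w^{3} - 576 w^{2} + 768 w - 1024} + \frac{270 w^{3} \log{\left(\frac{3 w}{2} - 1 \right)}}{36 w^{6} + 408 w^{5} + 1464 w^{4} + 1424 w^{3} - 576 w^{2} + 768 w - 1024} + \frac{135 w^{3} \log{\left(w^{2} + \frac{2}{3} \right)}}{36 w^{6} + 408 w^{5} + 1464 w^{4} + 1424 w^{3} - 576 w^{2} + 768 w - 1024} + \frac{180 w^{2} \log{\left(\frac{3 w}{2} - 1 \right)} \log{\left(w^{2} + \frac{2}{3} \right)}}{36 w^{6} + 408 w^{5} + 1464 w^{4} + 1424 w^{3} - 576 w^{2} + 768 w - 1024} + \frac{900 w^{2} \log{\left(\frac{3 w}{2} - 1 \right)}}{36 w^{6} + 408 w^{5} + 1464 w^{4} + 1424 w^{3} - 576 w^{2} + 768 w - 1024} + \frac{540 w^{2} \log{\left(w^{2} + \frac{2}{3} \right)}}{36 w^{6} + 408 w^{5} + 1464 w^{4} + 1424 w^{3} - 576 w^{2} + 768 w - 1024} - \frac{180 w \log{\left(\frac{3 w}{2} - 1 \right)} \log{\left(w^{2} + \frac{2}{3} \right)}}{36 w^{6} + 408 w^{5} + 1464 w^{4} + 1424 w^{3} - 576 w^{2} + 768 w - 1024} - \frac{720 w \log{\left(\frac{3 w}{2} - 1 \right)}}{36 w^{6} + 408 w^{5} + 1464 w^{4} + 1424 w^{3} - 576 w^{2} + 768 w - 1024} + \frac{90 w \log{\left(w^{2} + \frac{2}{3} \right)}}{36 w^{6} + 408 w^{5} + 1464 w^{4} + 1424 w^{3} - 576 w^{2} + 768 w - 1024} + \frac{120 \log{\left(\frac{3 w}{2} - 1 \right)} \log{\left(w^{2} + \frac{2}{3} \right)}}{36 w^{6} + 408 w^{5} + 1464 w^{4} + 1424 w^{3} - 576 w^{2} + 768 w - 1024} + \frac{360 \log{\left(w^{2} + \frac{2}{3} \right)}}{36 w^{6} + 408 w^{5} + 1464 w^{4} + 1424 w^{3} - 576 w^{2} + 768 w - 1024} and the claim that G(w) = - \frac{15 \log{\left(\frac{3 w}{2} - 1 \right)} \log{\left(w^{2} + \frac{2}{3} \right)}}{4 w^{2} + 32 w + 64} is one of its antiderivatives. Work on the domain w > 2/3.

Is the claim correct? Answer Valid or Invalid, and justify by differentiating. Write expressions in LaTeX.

d/dw[G] = \frac{270 w^{3} \log{\left(\frac{3 w}{2} - 1 \right)} \log{\left(w^{2} + \frac{2}{3} \right)} - 270 w^{3} \log{\left(\frac{3 w}{2} - 1 \right)} - 135 w^{3} \log{\left(w^{2} + \frac{2}{3} \right)} - 180 w^{2} \log{\left(\frac{3 w}{2} - 1 \right)} \log{\left(w^{2} + \frac{2}{3} \right)} - 900 w^{2} \log{\left(\frac{3 w}{2} - 1 \right)} - 540 w^{2} \log{\left(w^{2} + \frac{2}{3} \right)} + 180 w \log{\left(\frac{3 w}{2} - 1 \right)} \log{\left(w^{2} + \frac{2}{3} \right)} + 720 w \log{\left(\frac{3 w}{2} - 1 \right)} - 90 w \log{\left(w^{2} + \frac{2}{3} \right)} - 120 \log{\left(\frac{3 w}{2} - 1 \right)} \log{\left(w^{2} + \frac{2}{3} \right)} - 360 \log{\left(w^{2} + \frac{2}{3} \right)}}{36 w^{6} + 408 w^{5} + 1464 w^{4} + 1424 w^{3} - 576 w^{2} + 768 w - 1024}
d/dw[G] - f(w) = \frac{270 w^{3} \log{\left(\frac{3 w}{2} - 1 \right)} \log{\left(w^{2} + \frac{2}{3} \right)} - 270 w^{3} \log{\left(\frac{3 w}{2} - 1 \right)} - 135 w^{3} \log{\left(w^{2} + \frac{2}{3} \right)} - 180 w^{2} \log{\left(\frac{3 w}{2} - 1 \right)} \log{\left(w^{2} + \frac{2}{3} \right)} - 900 w^{2} \log{\left(\frac{3 w}{2} - 1 \right)} - 540 w^{2} \log{\left(w^{2} + \frac{2}{3} \right)} + 180 w \log{\left(\frac{3 w}{2} - 1 \right)} \log{\left(w^{2} + \frac{2}{3} \right)} + 720 w \log{\left(\frac{3 w}{2} - 1 \right)} - 90 w \log{\left(w^{2} + \frac{2}{3} \right)} - 120 \log{\left(\frac{3 w}{2} - 1 \right)} \log{\left(w^{2} + \frac{2}{3} \right)} - 360 \log{\left(w^{2} + \frac{2}{3} \right)}}{18 w^{6} + 204 w^{5} + 732 w^{4} + 712 w^{3} - 288 w^{2} + 384 w - 512} != 0.

Invalid: d/dw[G] - f = \frac{270 w^{3} \log{\left(\frac{3 w}{2} - 1 \right)} \log{\left(w^{2} + \frac{2}{3} \right)} - 270 w^{3} \log{\left(\frac{3 w}{2} - 1 \right)} - 135 w^{3} \log{\left(w^{2} + \frac{2}{3} \right)} - 180 w^{2} \log{\left(\frac{3 w}{2} - 1 \right)} \log{\left(w^{2} + \frac{2}{3} \right)} - 900 w^{2} \log{\left(\frac{3 w}{2} - 1 \right)} - 540 w^{2} \log{\left(w^{2} + \frac{2}{3} \right)} + 180 w \log{\left(\frac{3 w}{2} - 1 \right)} \log{\left(w^{2} + \frac{2}{3} \right)} + 720 w \log{\left(\frac{3 w}{2} - 1 \right)} - 90 w \log{\left(w^{2} + \frac{2}{3} \right)} - 120 \log{\left(\frac{3 w}{2} - 1 \right)} \log{\left(w^{2} + \frac{2}{3} \right)} - 360 \log{\left(w^{2} + \frac{2}{3} \right)}}{18 w^{6} + 204 w^{5} + 732 w^{4} + 712 w^{3} - 288 w^{2} + 384 w - 512}, which is not 0.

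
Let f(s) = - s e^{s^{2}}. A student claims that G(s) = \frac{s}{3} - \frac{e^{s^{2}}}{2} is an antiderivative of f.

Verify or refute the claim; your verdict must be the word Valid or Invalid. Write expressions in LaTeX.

d/ds[G] = - s e^{s^{2}} + \frac{1}{3}
d/ds[G] - f(s) = \frac{1}{3} != 0.

Invalid: d/ds[G] - f = \frac{1}{3}, which is not 0.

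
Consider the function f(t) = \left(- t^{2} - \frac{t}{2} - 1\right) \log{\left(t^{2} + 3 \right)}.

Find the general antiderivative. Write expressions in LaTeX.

Since d/dt undoes antidifferentiation here, F'(t) = f(t) is required of F(t).
Check: d/dt[- \frac{12 t^{3} \log{\left(t^{2} + 3 \right)} - 8 t^{3} + 9 t^{2} \log{\left(t^{2} + 3 \right)} - 9 t^{2} + 36 t \log{\left(t^{2} + 3 \right)} + 27 \log{\left(t^{2} + 3 \right)}}{36}] = - t^{2} \log{\left(t^{2} + 3 \right)} - \frac{t \log{\left(t^{2} + 3 \right)}}{2} - \log{\left(t^{2} + 3 \right)}, which equals f(t).

F(t) = - \frac{12 t^{3} \log{\left(t^{2} + 3 \right)} - 8 t^{3} + 9 t^{2} \log{\left(t^{2} + 3 \right)} - 9 t^{2} + 36 t \log{\left(t^{2} + 3 \right)} + 27 \log{\left(t^{2} + 3 \right)}}{36} + C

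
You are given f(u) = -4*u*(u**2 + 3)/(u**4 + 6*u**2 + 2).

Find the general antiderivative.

f matches the chain-rule pattern g'(h)*h' with inner function h(u) = u**4/2 + 3*u**2 + 1; substituting w = h(u) collapses the integral.
Check: d/du[-log(u**4/2 + 3*u**2 + 1)] = (-4*u**3 - 12*u)/(u**4 + 6*u**2 + 2), which equals f(u).

F(u) = -log(u**4/2 + 3*u**2 + 1) + C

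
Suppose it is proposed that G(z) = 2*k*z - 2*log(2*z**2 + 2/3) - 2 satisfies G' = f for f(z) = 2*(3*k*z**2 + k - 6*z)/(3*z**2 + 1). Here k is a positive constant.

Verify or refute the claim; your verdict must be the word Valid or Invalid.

d/dz[G] = (6*k*z**2 + 2*k - 12*z)/(3*z**2 + 1)
This equals f(z) exactly, so the claim holds.

Valid - differentiating G returns exactly f.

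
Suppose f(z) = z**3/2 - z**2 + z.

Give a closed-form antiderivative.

The integrand splits into summands that can be handled one at a time.
Check: d/dz[z**2*(3*z**2 - 8*z + 12)/24] = z**3/2 - z**2 + z = f(z).

An antiderivative is F(z) = z**2*(3*z**2 - 8*z + 12)/24.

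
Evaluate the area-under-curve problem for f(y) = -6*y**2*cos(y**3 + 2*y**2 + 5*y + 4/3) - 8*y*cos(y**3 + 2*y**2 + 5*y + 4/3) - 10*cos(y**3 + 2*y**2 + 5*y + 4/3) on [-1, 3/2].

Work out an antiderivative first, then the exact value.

Antiderivative: F(y) = -2*sin(y**3 + 2*y**2 + 5*y + 4/3); value = -2*sin(8/3) - 2*sin(401/24)

f matches the chain-rule pattern g'(h)*h' with inner function h(y) = y**3 + 2*y**2 + 5*y + 4/3; substituting u = h(y) collapses the integral.
F(y) = -2*sin(y**3 + 2*y**2 + 5*y + 4/3) is an antiderivative of f.
Check: d/dy[-2*sin(y**3 + 2*y**2 + 5*y + 4/3)] = -6*y**2*cos(y**3 + 2*y**2 + 5*y + 4/3) - 8*y*cos(y**3 + 2*y**2 + 5*y + 4/3) - 10*cos(y**3 + 2*y**2 + 5*y + 4/3) = f(y).
F(3/2) = -2*sin(401/24); F(-1) = 2*sin(8/3).
Integral = F(3/2) - F(-1) = -2*sin(8/3) - 2*sin(401/24).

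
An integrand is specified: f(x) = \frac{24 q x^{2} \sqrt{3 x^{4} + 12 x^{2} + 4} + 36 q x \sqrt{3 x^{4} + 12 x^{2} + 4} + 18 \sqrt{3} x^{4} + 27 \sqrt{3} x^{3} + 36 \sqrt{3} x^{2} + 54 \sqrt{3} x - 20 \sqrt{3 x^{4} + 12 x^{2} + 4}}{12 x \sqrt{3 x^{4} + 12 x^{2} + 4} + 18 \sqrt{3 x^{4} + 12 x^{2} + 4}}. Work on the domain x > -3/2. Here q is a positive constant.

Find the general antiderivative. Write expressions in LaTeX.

Recover f(x) by differentiating a candidate F(x); any mismatch rules it out.
Check: d/dx[\frac{\sqrt{3} \left(12 \sqrt{3} q x^{2} + 9 \sqrt{3 x^{4} + 12 x^{2} + 4} - 20 \sqrt{3} \log{\left(2 x + 3 \right)}\right)}{36}] = \frac{24 q x^{2} \sqrt{3 x^{4} + 12 x^{2} + 4} + 36 q x \sqrt{3 x^{4} + 12 x^{2} + 4} + 18 \sqrt{3} x^{4} + 27 \sqrt{3} x^{3} + 36 \sqrt{3} x^{2} + 54 \sqrt{3} x - 20 \sqrt{3 x^{4} + 12 x^{2} + 4}}{12 x \sqrt{3 x^{4} + 12 x^{2} + 4} + 18 \sqrt{3 x^{4} + 12 x^{2} + 4}} = f(x).

F(x) = \frac{\sqrt{3} \left(12 \sqrt{3} q x^{2} + 9 \sqrt{3 x^{4} + 12 x^{2} + 4} - 20 \sqrt{3} \log{\left(2 x + 3 \right)}\right)}{36} + C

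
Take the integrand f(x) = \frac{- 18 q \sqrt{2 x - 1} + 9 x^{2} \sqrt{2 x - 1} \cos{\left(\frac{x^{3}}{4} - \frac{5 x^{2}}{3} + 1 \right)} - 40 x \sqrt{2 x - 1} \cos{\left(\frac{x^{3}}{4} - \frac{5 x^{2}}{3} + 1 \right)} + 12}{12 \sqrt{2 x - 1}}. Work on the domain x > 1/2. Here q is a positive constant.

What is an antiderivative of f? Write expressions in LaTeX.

An antiderivative is F(x) = - \frac{3 q x}{2} + \sqrt{2 x - 1} + \sin{\left(\frac{x^{3}}{4} - \frac{5 x^{2}}{3} + 1 \right)}.

An antiderivative F(x) passes only if d/dx[F] lands on f(x) exactly.
Check: d/dx[- \frac{3 q x}{2} + \sqrt{2 x - 1} + \sin{\left(\frac{x^{3}}{4} - \frac{5 x^{2}}{3} + 1 \right)}] = \frac{- 18 q \sqrt{2 x - 1} + 9 x^{2} \sqrt{2 x - 1} \cos{\left(\frac{x^{3}}{4} - \frac{5 x^{2}}{3} + 1 \right)} - 40 x \sqrt{2 x - 1} \cos{\left(\frac{x^{3}}{4} - \frac{5 x^{2}}{3} + 1 \right)} + 12}{12 \sqrt{2 x - 1}} = f(x).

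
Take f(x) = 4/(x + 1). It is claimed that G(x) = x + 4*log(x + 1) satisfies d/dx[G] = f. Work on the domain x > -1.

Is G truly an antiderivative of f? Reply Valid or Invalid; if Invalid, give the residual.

d/dx[G] = (x + 5)/(x + 1)
d/dx[G] - f(x) = 1 != 0.

Invalid: d/dx[G] - f = 1, which is not 0.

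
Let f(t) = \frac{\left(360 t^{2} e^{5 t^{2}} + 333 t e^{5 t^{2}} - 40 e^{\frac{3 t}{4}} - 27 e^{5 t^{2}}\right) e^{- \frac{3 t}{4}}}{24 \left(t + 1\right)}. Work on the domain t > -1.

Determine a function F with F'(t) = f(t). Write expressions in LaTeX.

Differentiate the proposed F(t) back; it has to land on f(t) exactly.
Check: d/dt[\frac{- 10 \log{\left(3 t + 3 \right)} + 9 e^{- \frac{3 t}{4}} e^{5 t^{2}}}{6}] = \frac{360 t^{2} e^{5 t^{2}} + 333 t e^{5 t^{2}} - 40 e^{\frac{3 t}{4}} - 27 e^{5 t^{2}}}{24 t e^{\frac{3 t}{4}} + 24 e^{\frac{3 t}{4}}}, which equals f(t).

An antiderivative is F(t) = \frac{- 10 \log{\left(3 t + 3 \right)} + 9 e^{- \frac{3 t}{4}} e^{5 t^{2}}}{6}.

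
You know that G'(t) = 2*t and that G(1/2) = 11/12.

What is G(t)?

Whatever form G(t) takes, its d/dt must return the stated G'(t).
A general antiderivative is t**2 - 4/3 + C.
The condition gives C = 11/12 - (-13/12) = 2.
So G(t) = t**2 + 2/3.
Check: d/dt[t**2 + 2/3] = 2*t = G'(t).

G(t) = t**2 + 2/3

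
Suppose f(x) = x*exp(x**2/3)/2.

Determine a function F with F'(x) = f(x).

An antiderivative is F(x) = 3*exp(x**2/3)/4.

The substitution u = x**2/3 works: f is exactly (dF/du)*(du/dx) for that inner function.
Check: d/dx[3*exp(x**2/3)/4] = x*exp(x**2/3)/2 = f(x).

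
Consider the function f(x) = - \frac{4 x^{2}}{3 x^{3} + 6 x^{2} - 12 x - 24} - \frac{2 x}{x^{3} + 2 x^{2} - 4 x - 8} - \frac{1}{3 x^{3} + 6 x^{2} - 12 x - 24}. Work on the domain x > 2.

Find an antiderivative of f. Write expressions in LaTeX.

An antiderivative is F(x) = - \frac{29 \log{\left(x - 2 \right)}}{48} - \frac{35 \log{\left(x + 2 \right)}}{48} - \frac{5}{12 x + 24}.

Factor the denominator (3 \left(x - 2\right) \left(x + 2\right)^{2}) and decompose: f = - \frac{35}{48 \left(x + 2\right)} + \frac{5}{12 \left(x + 2\right)^{2}} - \frac{29}{48 \left(x - 2\right)}; each piece integrates to a log, atan, or power term.
Check: d/dx[- \frac{29 \log{\left(x - 2 \right)}}{48} - \frac{35 \log{\left(x + 2 \right)}}{48} - \frac{5}{12 x + 24}] = \frac{- 4 x^{2} - 6 x - 1}{3 x^{3} + 6 x^{2} - 12 x - 24}, which equals f(x).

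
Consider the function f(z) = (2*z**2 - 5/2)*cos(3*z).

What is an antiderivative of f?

An antiderivative is F(z) = 2*z**2*sin(3*z)/3 + 4*z*cos(3*z)/9 - 53*sin(3*z)/54.

Whatever form F(z) takes, F'(z) = f(z) is non-negotiable.
Check: d/dz[2*z**2*sin(3*z)/3 + 4*z*cos(3*z)/9 - 53*sin(3*z)/54] = 2*z**2*cos(3*z) - 5*cos(3*z)/2, which equals f(z).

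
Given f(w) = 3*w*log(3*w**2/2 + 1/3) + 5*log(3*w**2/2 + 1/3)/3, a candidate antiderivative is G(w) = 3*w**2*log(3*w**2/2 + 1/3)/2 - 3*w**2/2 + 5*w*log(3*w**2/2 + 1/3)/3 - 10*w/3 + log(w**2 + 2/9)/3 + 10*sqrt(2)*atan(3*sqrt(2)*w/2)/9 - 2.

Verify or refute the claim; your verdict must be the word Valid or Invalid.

d/dw[G] = 3*w*log(9*w**2 + 2) - 3*w*log(6) + 5*log(9*w**2 + 2)/3 - 5*log(6)/3
This equals f(w) exactly, so the claim holds.

Valid - the claim checks out under differentiation.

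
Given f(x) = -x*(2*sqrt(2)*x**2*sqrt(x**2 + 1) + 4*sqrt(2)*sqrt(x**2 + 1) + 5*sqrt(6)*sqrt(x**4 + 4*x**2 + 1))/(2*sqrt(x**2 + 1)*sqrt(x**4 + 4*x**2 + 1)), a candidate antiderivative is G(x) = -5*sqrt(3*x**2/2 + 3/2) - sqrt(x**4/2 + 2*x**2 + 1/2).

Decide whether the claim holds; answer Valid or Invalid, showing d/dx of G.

d/dx[G] = (-2*sqrt(2)*x**3*sqrt(x**2 + 1) - 4*sqrt(2)*x*sqrt(x**2 + 1) - 5*sqrt(6)*x*sqrt(x**4 + 4*x**2 + 1))/(2*sqrt(x**2 + 1)*sqrt(x**4 + 4*x**2 + 1))
This equals f(x) exactly, so the claim holds.

Valid - differentiating G returns exactly f.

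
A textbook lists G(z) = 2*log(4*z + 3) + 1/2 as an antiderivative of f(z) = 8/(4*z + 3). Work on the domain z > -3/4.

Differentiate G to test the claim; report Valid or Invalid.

Valid - the claim checks out under differentiation.

d/dz[G] = 8/(4*z + 3)
This equals f(z) exactly, so the claim holds.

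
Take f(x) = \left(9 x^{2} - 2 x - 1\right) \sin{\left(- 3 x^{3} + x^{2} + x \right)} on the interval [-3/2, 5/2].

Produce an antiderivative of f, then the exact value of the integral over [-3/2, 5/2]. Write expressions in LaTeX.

Antiderivative: F(x) = \cos{\left(- 3 x^{3} + x^{2} + x \right)}; value = - \cos{\left(\frac{87}{8} \right)} + \cos{\left(\frac{305}{8} \right)}

f matches the chain-rule pattern g'(h)*h' with inner function h(x) = - 3 x^{3} + x^{2} + x; substituting u = h(x) collapses the integral.
F(x) = \cos{\left(- 3 x^{3} + x^{2} + x \right)} is an antiderivative of f.
Check: d/dx[\cos{\left(- 3 x^{3} + x^{2} + x \right)}] = 9 x^{2} \sin{\left(- 3 x^{3} + x^{2} + x \right)} - 2 x \sin{\left(- 3 x^{3} + x^{2} + x \right)} - \sin{\left(- 3 x^{3} + x^{2} + x \right)}, which equals f(x).
F(5/2) = \cos{\left(\frac{305}{8} \right)}; F(-3/2) = \cos{\left(\frac{87}{8} \right)}.
Integral = F(5/2) - F(-3/2) = - \cos{\left(\frac{87}{8} \right)} + \cos{\left(\frac{305}{8} \right)}.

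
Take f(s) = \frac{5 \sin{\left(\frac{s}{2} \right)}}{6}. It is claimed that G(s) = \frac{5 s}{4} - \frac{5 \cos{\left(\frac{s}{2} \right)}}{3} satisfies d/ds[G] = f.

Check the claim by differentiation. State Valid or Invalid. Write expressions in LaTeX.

d/ds[G] = \frac{5 \sin{\left(\frac{s}{2} \right)}}{6} + \frac{5}{4}
d/ds[G] - f(s) = \frac{5}{4} != 0.

Invalid: d/ds[G] - f = \frac{5}{4}, which is not 0.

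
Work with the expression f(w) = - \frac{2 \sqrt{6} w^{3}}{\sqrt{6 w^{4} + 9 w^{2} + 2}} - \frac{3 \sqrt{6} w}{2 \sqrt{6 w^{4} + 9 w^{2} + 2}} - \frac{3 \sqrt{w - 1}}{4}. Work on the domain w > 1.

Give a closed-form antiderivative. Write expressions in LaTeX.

An antiderivative is F(w) = - \frac{w \sqrt{w - 1}}{2} + \frac{\sqrt{w - 1}}{2} - \sqrt{w^{4} + \frac{3 w^{2}}{2} + \frac{1}{3}}.

Integrate term by term and add the pieces.
Check: d/dw[- \frac{w \sqrt{w - 1}}{2} + \frac{\sqrt{w - 1}}{2} - \sqrt{w^{4} + \frac{3 w^{2}}{2} + \frac{1}{3}}] = \frac{- 8 \sqrt{6} w^{3} \sqrt{w - 1} - 6 \sqrt{6} w \sqrt{w - 1} - 3 w \sqrt{6 w^{4} + 9 w^{2} + 2} + 3 \sqrt{6 w^{4} + 9 w^{2} + 2}}{4 \sqrt{w - 1} \sqrt{6 w^{4} + 9 w^{2} + 2}}, which equals f(w).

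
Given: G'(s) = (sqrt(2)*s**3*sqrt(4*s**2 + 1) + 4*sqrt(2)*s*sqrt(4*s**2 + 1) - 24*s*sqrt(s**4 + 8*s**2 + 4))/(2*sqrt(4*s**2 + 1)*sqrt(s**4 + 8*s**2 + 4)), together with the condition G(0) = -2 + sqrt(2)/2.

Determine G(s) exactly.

G(s) = -3*sqrt(4*s**2 + 1) + sqrt(s**4/2 + 4*s**2 + 2)/2 + 1

Recover the given G'(s) by differentiating a candidate G(s); any mismatch rules it out.
A general antiderivative is -3*sqrt(4*s**2 + 1) + sqrt(s**4/2 + 4*s**2 + 2)/2 + C.
The condition gives C = -2 + sqrt(2)/2 - (-3 + sqrt(2)/2) = 1.
So G(s) = -3*sqrt(4*s**2 + 1) + sqrt(s**4/2 + 4*s**2 + 2)/2 + 1.
Check: d/ds[-3*sqrt(4*s**2 + 1) + sqrt(s**4/2 + 4*s**2 + 2)/2 + 1] = (sqrt(2)*s**3*sqrt(4*s**2 + 1) + 4*sqrt(2)*s*sqrt(4*s**2 + 1) - 24*s*sqrt(s**4 + 8*s**2 + 4))/(2*sqrt(4*s**2 + 1)*sqrt(s**4 + 8*s**2 + 4)) = G'(s).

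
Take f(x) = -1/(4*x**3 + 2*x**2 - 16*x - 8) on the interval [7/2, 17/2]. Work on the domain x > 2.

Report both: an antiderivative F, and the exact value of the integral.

The denominator factors as 2*(x - 2)*(x + 2)*(2*x + 1); partial fractions split f into directly integrable pieces: 2/(15*(2*x + 1)) - 1/(24*(x + 2)) - 1/(40*(x - 2)).
F(x) = (-3*log(x - 2) + 8*log(x + 1/2) - 5*log(x + 2))/120 is an antiderivative of f.
Check: d/dx[(-3*log(x - 2) + 8*log(x + 1/2) - 5*log(x + 2))/120] = -1/(4*x**3 + 2*x**2 - 16*x - 8) = f(x).
F(17/2) = -log(21/2)/24 - log(13/2)/40 + log(9)/15; F(7/2) = -log(11/2)/24 - log(3/2)/40 + log(4)/15.
Integral = F(17/2) - F(7/2) = -log(21/2)/24 - log(4)/15 - log(13/2)/40 + log(3/2)/40 + log(11/2)/24 + log(9)/15.

Antiderivative: F(x) = (-3*log(x - 2) + 8*log(x + 1/2) - 5*log(x + 2))/120; value = -log(21/2)/24 - log(4)/15 - log(13/2)/40 + log(3/2)/40 + log(11/2)/24 + log(9)/15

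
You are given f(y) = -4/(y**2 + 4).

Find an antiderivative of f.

An antiderivative is F(y) = -2*atan(y/2).

Any candidate F(y) must reproduce f(y) exactly when differentiated.
Check: d/dy[-2*atan(y/2)] = -4/(y**2 + 4) = f(y).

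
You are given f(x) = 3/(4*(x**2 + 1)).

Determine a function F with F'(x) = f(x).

A first test for any F(x): its x-derivative must equal f(x) identically.
Check: d/dx[3*atan(x)/4] = 3/(4*x**2 + 4), which equals f(x).

An antiderivative is F(x) = 3*atan(x)/4.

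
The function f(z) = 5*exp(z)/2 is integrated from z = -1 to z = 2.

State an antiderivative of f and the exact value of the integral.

Antiderivative: F(z) = 5*exp(z)/2; value = -5*exp(-1)/2 + 5*exp(2)/2

Any candidate F(z) must reproduce f(z) exactly when differentiated.
F(z) = 5*exp(z)/2 is an antiderivative of f.
Check: d/dz[5*exp(z)/2] = 5*exp(z)/2 = f(z).
F(2) = 5*exp(2)/2; F(-1) = 5*exp(-1)/2.
Integral = F(2) - F(-1) = -5*exp(-1)/2 + 5*exp(2)/2.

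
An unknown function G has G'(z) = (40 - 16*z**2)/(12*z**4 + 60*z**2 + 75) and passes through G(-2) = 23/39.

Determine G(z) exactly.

G'(z) has the shape u'v + uv' for u = 4*z/3 and v = 1/(z**2 + 5/2) — it is the derivative of the product u*v.
A general antiderivative is 4*z/(3*(z**2 + 5/2)) + C.
The condition gives C = 23/39 - (-16/39) = 1.
So G(z) = 4*z/(3*z**2 + 15/2) + 1.
Check: d/dz[4*z/(3*z**2 + 15/2) + 1] = (40 - 16*z**2)/(12*z**4 + 60*z**2 + 75) = G'(z).

G(z) = 4*z/(3*z**2 + 15/2) + 1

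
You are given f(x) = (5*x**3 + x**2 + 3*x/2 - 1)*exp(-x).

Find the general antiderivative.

Recognize the product-rule pattern: f = u'v + uv' with u = -5*x**3 - 16*x**2 - 67*x/2 - 65/2, v = exp(-x), so integration by parts undoes it.
Check: d/dx[(-10*x**3 - 32*x**2 - 67*x - 65)*exp(-x)/2] = (10*x**3 + 2*x**2 + 3*x - 2)*exp(-x)/2, which equals f(x).

F(x) = (-10*x**3 - 32*x**2 - 67*x - 65)*exp(-x)/2 + C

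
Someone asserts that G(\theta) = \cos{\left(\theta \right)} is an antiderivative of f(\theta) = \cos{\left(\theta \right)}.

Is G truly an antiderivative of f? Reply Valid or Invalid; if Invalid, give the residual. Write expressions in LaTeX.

d/d\theta[G] = - \sin{\left(\theta \right)}
d/d\theta[G] - f(\theta) = - \sin{\left(\theta \right)} - \cos{\left(\theta \right)} != 0.

Invalid: d/d\theta[G] - f = - \sin{\left(\theta \right)} - \cos{\left(\theta \right)}, which is not 0.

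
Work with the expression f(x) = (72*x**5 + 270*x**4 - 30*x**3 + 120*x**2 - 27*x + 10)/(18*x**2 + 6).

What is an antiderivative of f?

Differentiate the proposed F(x) back; it has to land on f(x) exactly.
Check: d/dx[x**4 + 5*x**3 - 3*x**2/2 + 5*x/3 - log(x**2 + 1/3)/4] = (72*x**5 + 270*x**4 - 30*x**3 + 120*x**2 - 27*x + 10)/(18*x**2 + 6) = f(x).

An antiderivative is F(x) = x**4 + 5*x**3 - 3*x**2/2 + 5*x/3 - log(x**2 + 1/3)/4.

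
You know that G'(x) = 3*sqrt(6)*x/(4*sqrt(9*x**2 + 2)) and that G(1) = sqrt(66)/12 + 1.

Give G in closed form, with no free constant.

G'(x) matches the chain-rule pattern g'(h)*h' with inner function h(x) = 3*x**2/2 + 1/3; substituting u = h(x) collapses the integral.
A general antiderivative is sqrt(3*x**2/2 + 1/3)/2 + C.
The condition gives C = sqrt(66)/12 + 1 - (sqrt(66)/12) = 1.
So G(x) = (sqrt(6)*sqrt(9*x**2 + 2) + 12)/12.
Check: d/dx[(sqrt(6)*sqrt(9*x**2 + 2) + 12)/12] = 3*sqrt(6)*x/(4*sqrt(9*x**2 + 2)) = G'(x).

G(x) = (sqrt(6)*sqrt(9*x**2 + 2) + 12)/12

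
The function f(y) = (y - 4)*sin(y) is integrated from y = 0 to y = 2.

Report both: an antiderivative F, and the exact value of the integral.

Antiderivative: F(y) = -y*cos(y) + sin(y) + 4*cos(y); value = -4 + 2*cos(2) + sin(2)

Check any antiderivative F(y) by computing F'(y) and comparing it with f(y).
F(y) = -y*cos(y) + sin(y) + 4*cos(y) is an antiderivative of f.
Check: d/dy[-y*cos(y) + sin(y) + 4*cos(y)] = y*sin(y) - 4*sin(y), which equals f(y).
F(2) = 2*cos(2) + sin(2); F(0) = 4.
Integral = F(2) - F(0) = -4 + 2*cos(2) + sin(2).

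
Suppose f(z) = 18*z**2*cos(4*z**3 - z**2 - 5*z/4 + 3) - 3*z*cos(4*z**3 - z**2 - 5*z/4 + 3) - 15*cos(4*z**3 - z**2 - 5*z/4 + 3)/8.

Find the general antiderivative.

f matches the chain-rule pattern g'(h)*h' with inner function h(z) = 4*z**3 - z**2 - 5*z/4 + 3; substituting u = h(z) collapses the integral.
Check: d/dz[3*sin(4*z**3 - z**2 - 5*z/4 + 3)/2] = 18*z**2*cos(4*z**3 - z**2 - 5*z/4 + 3) - 3*z*cos(4*z**3 - z**2 - 5*z/4 + 3) - 15*cos(4*z**3 - z**2 - 5*z/4 + 3)/8 = f(z).

F(z) = 3*sin(4*z**3 - z**2 - 5*z/4 + 3)/2 + C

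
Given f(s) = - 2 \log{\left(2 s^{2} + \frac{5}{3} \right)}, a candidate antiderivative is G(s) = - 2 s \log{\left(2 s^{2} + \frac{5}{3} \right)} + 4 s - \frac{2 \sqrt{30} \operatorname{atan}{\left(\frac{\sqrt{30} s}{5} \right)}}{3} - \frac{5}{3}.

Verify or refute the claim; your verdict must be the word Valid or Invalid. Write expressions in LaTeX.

d/ds[G] = - 2 \log{\left(2 s^{2} + \frac{5}{3} \right)}
This equals f(s) exactly, so the claim holds.

Valid - differentiating G returns exactly f.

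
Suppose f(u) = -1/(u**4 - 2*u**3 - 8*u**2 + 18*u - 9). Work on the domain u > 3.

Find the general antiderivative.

The denominator factors as (u - 3)*(u - 1)**2*(u + 3); partial fractions split f into directly integrable pieces: 1/(96*(u + 3)) + 1/(32*(u - 1)) + 1/(8*(u - 1)**2) - 1/(24*(u - 3)).
Check: d/du[-log(u - 3)/24 + log(u - 1)/32 + log(u + 3)/96 - 1/(8*u - 8)] = -1/(u**4 - 2*u**3 - 8*u**2 + 18*u - 9) = f(u).

F(u) = -log(u - 3)/24 + log(u - 1)/32 + log(u + 3)/96 - 1/(8*u - 8) + C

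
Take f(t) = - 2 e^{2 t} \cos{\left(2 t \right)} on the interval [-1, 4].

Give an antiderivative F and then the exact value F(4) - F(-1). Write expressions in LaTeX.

Whatever form F(t) takes, F'(t) = f(t) is non-negotiable.
F(t) = - \frac{e^{2 t} \sin{\left(2 t \right)}}{2} - \frac{e^{2 t} \cos{\left(2 t \right)}}{2} is an antiderivative of f.
Check: d/dt[- \frac{e^{2 t} \sin{\left(2 t \right)}}{2} - \frac{e^{2 t} \cos{\left(2 t \right)}}{2}] = - 2 e^{2 t} \cos{\left(2 t \right)} = f(t).
F(4) = - \frac{e^{8} \sin{\left(8 \right)}}{2} - \frac{e^{8} \cos{\left(8 \right)}}{2}; F(-1) = - \frac{\cos{\left(2 \right)}}{2 e^{2}} + \frac{\sin{\left(2 \right)}}{2 e^{2}}.
Integral = F(4) - F(-1) = - \frac{e^{8} \sin{\left(8 \right)}}{2} - \frac{\sin{\left(2 \right)}}{2 e^{2}} + \frac{\cos{\left(2 \right)}}{2 e^{2}} - \frac{e^{8} \cos{\left(8 \right)}}{2}.

Antiderivative: F(t) = - \frac{e^{2 t} \sin{\left(2 t \right)}}{2} - \frac{e^{2 t} \cos{\left(2 t \right)}}{2}; value = - \frac{e^{8} \sin{\left(8 \right)}}{2} - \frac{\sin{\left(2 \right)}}{2 e^{2}} + \frac{\cos{\left(2 \right)}}{2 e^{2}} - \frac{e^{8} \cos{\left(8 \right)}}{2}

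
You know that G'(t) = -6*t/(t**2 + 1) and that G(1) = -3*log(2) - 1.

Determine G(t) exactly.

G'(t) matches the chain-rule pattern g'(h)*h' with inner function h(t) = t**2 + 1; substituting u = h(t) collapses the integral.
A general antiderivative is -3*log(t**2 + 1) + C.
The condition gives C = -3*log(2) - 1 - (-3*log(2)) = -1.
So G(t) = -3*log(t**2 + 1) - 1.
Check: d/dt[-3*log(t**2 + 1) - 1] = -6*t/(t**2 + 1) = G'(t).

G(t) = -3*log(t**2 + 1) - 1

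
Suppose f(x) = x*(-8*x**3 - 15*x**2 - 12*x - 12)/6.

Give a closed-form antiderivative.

A candidate is checked by its d/dx: the result must match f(x).
Check: d/dx[-4*x**5/15 - 5*x**4/8 - 2*x**3/3 - x**2] = -4*x**4/3 - 5*x**3/2 - 2*x**2 - 2*x, which equals f(x).

An antiderivative is F(x) = -4*x**5/15 - 5*x**4/8 - 2*x**3/3 - x**2.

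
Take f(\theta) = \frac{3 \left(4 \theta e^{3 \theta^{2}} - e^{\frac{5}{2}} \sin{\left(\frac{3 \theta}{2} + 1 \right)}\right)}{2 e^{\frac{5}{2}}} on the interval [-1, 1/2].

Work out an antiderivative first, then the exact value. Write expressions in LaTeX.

Since d/d\theta undoes antidifferentiation here, F'(\theta) = f(\theta) is required of F(\theta).
F(\theta) = \frac{e^{3 \theta^{2}}}{e^{\frac{5}{2}}} + \cos{\left(\frac{3 \theta}{2} + 1 \right)} is an antiderivative of f.
Check: d/d\theta[\frac{e^{3 \theta^{2}}}{e^{\frac{5}{2}}} + \cos{\left(\frac{3 \theta}{2} + 1 \right)}] = \frac{12 \theta e^{3 \theta^{2}} - 3 e^{\frac{5}{2}} \sin{\left(\frac{3 \theta}{2} + 1 \right)}}{2 e^{\frac{5}{2}}}, which equals f(\theta).
F(1/2) = \cos{\left(\frac{7}{4} \right)} + e^{- \frac{7}{4}}; F(-1) = \cos{\left(\frac{1}{2} \right)} + e^{\frac{1}{2}}.
Integral = F(1/2) - F(-1) = - e^{\frac{1}{2}} - \cos{\left(\frac{1}{2} \right)} + \cos{\left(\frac{7}{4} \right)} + e^{- \frac{7}{4}}.

Antiderivative: F(\theta) = \frac{e^{3 \theta^{2}}}{e^{\frac{5}{2}}} + \cos{\left(\frac{3 \theta}{2} + 1 \right)}; value = - e^{\frac{1}{2}} - \cos{\left(\frac{1}{2} \right)} + \cos{\left(\frac{7}{4} \right)} + e^{- \frac{7}{4}}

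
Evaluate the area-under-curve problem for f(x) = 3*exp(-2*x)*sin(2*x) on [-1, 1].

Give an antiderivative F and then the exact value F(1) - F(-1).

Antiderivative: F(x) = -3*(sin(2*x) + cos(2*x))*exp(-2*x)/4; value = -3*exp(2)*sin(2)/4 + 3*exp(2)*cos(2)/4 - 3*exp(-2)*sin(2)/4 - 3*exp(-2)*cos(2)/4

Any candidate F(x) must reproduce f(x) exactly when differentiated.
F(x) = -3*(sin(2*x) + cos(2*x))*exp(-2*x)/4 is an antiderivative of f.
Check: d/dx[-3*(sin(2*x) + cos(2*x))*exp(-2*x)/4] = 3*exp(-2*x)*sin(2*x) = f(x).
F(1) = -3*exp(-2)*sin(2)/4 - 3*exp(-2)*cos(2)/4; F(-1) = -3*exp(2)*cos(2)/4 + 3*exp(2)*sin(2)/4.
Integral = F(1) - F(-1) = -3*exp(2)*sin(2)/4 + 3*exp(2)*cos(2)/4 - 3*exp(-2)*sin(2)/4 - 3*exp(-2)*cos(2)/4.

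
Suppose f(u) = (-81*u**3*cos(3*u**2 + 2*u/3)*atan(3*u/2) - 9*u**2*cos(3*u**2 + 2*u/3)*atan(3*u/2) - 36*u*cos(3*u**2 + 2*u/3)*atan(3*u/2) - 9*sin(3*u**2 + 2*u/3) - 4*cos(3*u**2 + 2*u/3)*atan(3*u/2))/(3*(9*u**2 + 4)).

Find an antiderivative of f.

f has the shape v'r + vr' for v = -atan(3*u/2)/2 and r = sin(3*u**2 + 2*u/3) — it is the derivative of the product v*r.
Check: d/du[-sin(3*u**2 + 2*u/3)*atan(3*u/2)/2] = (-81*u**3*cos(3*u**2 + 2*u/3)*atan(3*u/2) - 9*u**2*cos(3*u**2 + 2*u/3)*atan(3*u/2) - 36*u*cos(3*u**2 + 2*u/3)*atan(3*u/2) - 9*sin(3*u**2 + 2*u/3) - 4*cos(3*u**2 + 2*u/3)*atan(3*u/2))/(27*u**2 + 12), which equals f(u).

An antiderivative is F(u) = -sin(3*u**2 + 2*u/3)*atan(3*u/2)/2.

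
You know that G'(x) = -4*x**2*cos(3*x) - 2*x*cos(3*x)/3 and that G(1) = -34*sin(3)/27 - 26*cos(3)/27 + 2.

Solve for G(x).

G(x) = 2*(-18*x**2*sin(3*x) - 3*x*sin(3*x) - 12*x*cos(3*x) + 4*sin(3*x) - cos(3*x) + 27)/27

The integrand splits into summands that can be handled one at a time.
A general antiderivative is -4*x**2*sin(3*x)/3 - 2*x*sin(3*x)/9 - 8*x*cos(3*x)/9 + 8*sin(3*x)/27 - 2*cos(3*x)/27 + C.
The condition gives C = -34*sin(3)/27 - 26*cos(3)/27 + 2 - (-34*sin(3)/27 - 26*cos(3)/27) = 2.
So G(x) = 2*(-18*x**2*sin(3*x) - 3*x*sin(3*x) - 12*x*cos(3*x) + 4*sin(3*x) - cos(3*x) + 27)/27.
Check: d/dx[2*(-18*x**2*sin(3*x) - 3*x*sin(3*x) - 12*x*cos(3*x) + 4*sin(3*x) - cos(3*x) + 27)/27] = -4*x**2*cos(3*x) - 2*x*cos(3*x)/3 = G'(x).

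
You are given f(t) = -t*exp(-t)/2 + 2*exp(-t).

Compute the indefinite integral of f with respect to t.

Recognize the product-rule pattern: f = u'v + uv' with u = t/2 - 3/2, v = exp(-t), so integration by parts undoes it.
Check: d/dt[(t - 3)*exp(-t)/2] = (4 - t)*exp(-t)/2, which equals f(t).

F(t) = (t - 3)*exp(-t)/2 + C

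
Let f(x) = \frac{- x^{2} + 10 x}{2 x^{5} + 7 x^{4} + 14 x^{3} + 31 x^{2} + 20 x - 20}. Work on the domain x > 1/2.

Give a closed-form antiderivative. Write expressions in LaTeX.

An antiderivative is F(x) = \frac{38 \log{\left(x - \frac{1}{2} \right)}}{525} + \frac{94 \log{\left(x + 2 \right)}}{675} - \frac{20 \log{\left(x^{2} + 5 \right)}}{189} - \frac{11 \sqrt{5} \operatorname{atan}{\left(\frac{\sqrt{5} x}{5} \right)}}{189} - \frac{8}{15 x + 30}.

Factor the denominator (\left(x + 2\right)^{2} \left(2 x - 1\right) \left(x^{2} + 5\right)) and decompose: f = - \frac{5 \left(8 x + 11\right)}{189 \left(x^{2} + 5\right)} + \frac{76}{525 \left(2 x - 1\right)} + \frac{94}{675 \left(x + 2\right)} + \frac{8}{15 \left(x + 2\right)^{2}}; each piece integrates to a log, atan, or power term.
Check: d/dx[\frac{38 \log{\left(x - \frac{1}{2} \right)}}{525} + \frac{94 \log{\left(x + 2 \right)}}{675} - \frac{20 \log{\left(x^{2} + 5 \right)}}{189} - \frac{11 \sqrt{5} \operatorname{atan}{\left(\frac{\sqrt{5} x}{5} \right)}}{189} - \frac{8}{15 x + 30}] = \frac{- x^{2} + 10 x}{2 x^{5} + 7 x^{4} + 14 x^{3} + 31 x^{2} + 20 x - 20} = f(x).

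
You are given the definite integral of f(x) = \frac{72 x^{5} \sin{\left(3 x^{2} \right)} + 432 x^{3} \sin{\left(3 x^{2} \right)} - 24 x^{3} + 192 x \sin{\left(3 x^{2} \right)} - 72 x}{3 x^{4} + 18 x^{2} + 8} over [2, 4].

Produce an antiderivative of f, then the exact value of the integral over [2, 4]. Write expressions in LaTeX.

For F(x) to be correct the identity F'(x) - f(x) = 0 must hold.
F(x) = - 2 \left(\log{\left(\frac{x^{4}}{2} + 3 x^{2} + \frac{4}{3} \right)} + 2 \cos{\left(3 x^{2} \right)}\right) is an antiderivative of f.
Check: d/dx[- 2 \left(\log{\left(\frac{x^{4}}{2} + 3 x^{2} + \frac{4}{3} \right)} + 2 \cos{\left(3 x^{2} \right)}\right)] = \frac{72 x^{5} \sin{\left(3 x^{2} \right)} + 432 x^{3} \sin{\left(3 x^{2} \right)} - 24 x^{3} + 192 x \sin{\left(3 x^{2} \right)} - 72 x}{3 x^{4} + 18 x^{2} + 8} = f(x).
F(4) = - 2 \log{\left(\frac{532}{3} \right)} - 4 \cos{\left(48 \right)}; F(2) = - 2 \log{\left(\frac{64}{3} \right)} - 4 \cos{\left(12 \right)}.
Integral = F(4) - F(2) = - 2 \log{\left(\frac{532}{3} \right)} - 4 \cos{\left(48 \right)} + 4 \cos{\left(12 \right)} + 2 \log{\left(\frac{64}{3} \right)}.

Antiderivative: F(x) = - 2 \left(\log{\left(\frac{x^{4}}{2} + 3 x^{2} + \frac{4}{3} \right)} + 2 \cos{\left(3 x^{2} \right)}\right); value = - 2 \log{\left(\frac{532}{3} \right)} - 4 \cos{\left(48 \right)} + 4 \cos{\left(12 \right)} + 2 \log{\left(\frac{64}{3} \right)}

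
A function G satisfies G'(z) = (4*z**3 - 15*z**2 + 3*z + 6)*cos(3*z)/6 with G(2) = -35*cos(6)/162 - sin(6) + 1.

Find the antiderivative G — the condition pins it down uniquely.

Differentiate the proposed G(z) back; it has to land on the given G'(z).
A general antiderivative is 2*z**3*sin(3*z)/9 - 5*z**2*sin(3*z)/6 + 2*z**2*cos(3*z)/9 + z*sin(3*z)/54 - 5*z*cos(3*z)/9 + 14*sin(3*z)/27 + cos(3*z)/162 + C.
The condition gives C = -35*cos(6)/162 - sin(6) + 1 - (-35*cos(6)/162 - sin(6)) = 1.
So G(z) = 2*z**3*sin(3*z)/9 - 5*z**2*sin(3*z)/6 + 2*z**2*cos(3*z)/9 + z*sin(3*z)/54 - 5*z*cos(3*z)/9 + 14*sin(3*z)/27 + cos(3*z)/162 + 1.
Check: d/dz[2*z**3*sin(3*z)/9 - 5*z**2*sin(3*z)/6 + 2*z**2*cos(3*z)/9 + z*sin(3*z)/54 - 5*z*cos(3*z)/9 + 14*sin(3*z)/27 + cos(3*z)/162 + 1] = 2*z**3*cos(3*z)/3 - 5*z**2*cos(3*z)/2 + z*cos(3*z)/2 + cos(3*z), which equals G'(z).

G(z) = 2*z**3*sin(3*z)/9 - 5*z**2*sin(3*z)/6 + 2*z**2*cos(3*z)/9 + z*sin(3*z)/54 - 5*z*cos(3*z)/9 + 14*sin(3*z)/27 + cos(3*z)/162 + 1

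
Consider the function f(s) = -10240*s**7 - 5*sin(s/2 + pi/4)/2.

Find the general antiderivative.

F(s) = -1280*s**8 + 5*cos(s/2 + pi/4) + C

Integrate term by term and add the pieces.
Check: d/ds[-1280*s**8 + 5*cos(s/2 + pi/4)] = -10240*s**7 - 5*sin(s/2 + pi/4)/2 = f(s).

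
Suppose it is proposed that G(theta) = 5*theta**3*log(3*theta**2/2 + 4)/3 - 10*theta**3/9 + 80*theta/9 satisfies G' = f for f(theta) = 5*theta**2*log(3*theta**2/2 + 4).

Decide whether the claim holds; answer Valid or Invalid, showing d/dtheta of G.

d/dtheta[G] = (135*theta**4*log(3*theta**2/2 + 4) + 360*theta**2*log(3*theta**2/2 + 4) + 640)/(27*theta**2 + 72)
d/dtheta[G] - f(theta) = 640/(27*theta**2 + 72) != 0.

Invalid: d/dtheta[G] - f = 640/(27*theta**2 + 72), which is not 0.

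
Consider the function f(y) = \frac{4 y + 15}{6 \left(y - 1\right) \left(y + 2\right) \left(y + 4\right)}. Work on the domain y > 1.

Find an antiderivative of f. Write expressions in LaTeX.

An antiderivative is F(y) = - \frac{- 38 \log{\left(y - 1 \right)} + 35 \log{\left(y + 2 \right)} + 3 \log{\left(y + 4 \right)}}{180}.

The denominator factors as 6 \left(y - 1\right) \left(y + 2\right) \left(y + 4\right); partial fractions split f into directly integrable pieces: - \frac{1}{60 \left(y + 4\right)} - \frac{7}{36 \left(y + 2\right)} + \frac{19}{90 \left(y - 1\right)}.
Check: d/dy[- \frac{- 38 \log{\left(y - 1 \right)} + 35 \log{\left(y + 2 \right)} + 3 \log{\left(y + 4 \right)}}{180}] = \frac{4 y + 15}{6 y^{3} + 30 y^{2} + 12 y - 48}, which equals f(y).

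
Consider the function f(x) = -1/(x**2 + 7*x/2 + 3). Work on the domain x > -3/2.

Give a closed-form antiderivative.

The denominator factors as (x + 2)*(2*x + 3); partial fractions split f into directly integrable pieces: -4/(2*x + 3) + 2/(x + 2).
Check: d/dx[-2*log(x + 3/2) + 2*log(x + 2)] = -2/(2*x**2 + 7*x + 6), which equals f(x).

An antiderivative is F(x) = -2*log(x + 3/2) + 2*log(x + 2).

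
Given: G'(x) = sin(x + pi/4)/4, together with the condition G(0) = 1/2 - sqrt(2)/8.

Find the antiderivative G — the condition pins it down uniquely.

G(x) = 1/2 - cos(x + pi/4)/4

Whatever form G(x) takes, its d/dx must return the stated G'(x).
A general antiderivative is -cos(x + pi/4)/4 + C.
The condition gives C = 1/2 - sqrt(2)/8 - (-sqrt(2)/8) = 1/2.
So G(x) = 1/2 - cos(x + pi/4)/4.
Check: d/dx[1/2 - cos(x + pi/4)/4] = sin(x + pi/4)/4 = G'(x).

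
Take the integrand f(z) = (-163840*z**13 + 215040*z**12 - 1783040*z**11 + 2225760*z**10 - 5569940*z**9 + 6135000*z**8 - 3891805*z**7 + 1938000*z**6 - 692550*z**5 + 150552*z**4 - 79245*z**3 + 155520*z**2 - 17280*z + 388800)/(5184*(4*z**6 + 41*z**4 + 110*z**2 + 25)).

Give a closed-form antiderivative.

For F(z) to be correct the identity F'(z) - f(z) = 0 must hold.
Check: d/dz[-(20480*z**10 - 30720*z**9 + 119680*z**8 - 157920*z**7 + 86805*z**6 - 21600*z**5 + 2025*z**4 - 31104*z**2*atan(2*z) - 155520*atan(2*z) - 34560)/(20736*(z**2 + 5))] = (-163840*z**13 + 215040*z**12 - 1783040*z**11 + 2225760*z**10 - 5569940*z**9 + 6135000*z**8 - 3891805*z**7 + 1938000*z**6 - 692550*z**5 + 150552*z**4 - 79245*z**3 + 155520*z**2 - 17280*z + 388800)/(20736*z**6 + 212544*z**4 + 570240*z**2 + 129600), which equals f(z).

An antiderivative is F(z) = -(20480*z**10 - 30720*z**9 + 119680*z**8 - 157920*z**7 + 86805*z**6 - 21600*z**5 + 2025*z**4 - 31104*z**2*atan(2*z) - 155520*atan(2*z) - 34560)/(20736*(z**2 + 5)).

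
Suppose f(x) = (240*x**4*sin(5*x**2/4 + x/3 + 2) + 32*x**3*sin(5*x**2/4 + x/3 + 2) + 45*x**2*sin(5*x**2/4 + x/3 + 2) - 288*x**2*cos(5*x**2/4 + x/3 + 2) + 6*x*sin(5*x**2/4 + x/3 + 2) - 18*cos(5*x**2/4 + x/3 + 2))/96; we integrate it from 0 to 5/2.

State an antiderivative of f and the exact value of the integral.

f has the shape u'v + uv' for u = -x**3 - 3*x/16 and v = cos(5*x**2/4 + x/3 + 2) — it is the derivative of the product u*v.
F(x) = x*(-16*x**2 - 3)*cos(5*x**2/4 + x/3 + 2)/16 is an antiderivative of f.
Check: d/dx[x*(-16*x**2 - 3)*cos(5*x**2/4 + x/3 + 2)/16] = 5*x**4*sin(5*x**2/4 + x/3 + 2)/2 + x**3*sin(5*x**2/4 + x/3 + 2)/3 + 15*x**2*sin(5*x**2/4 + x/3 + 2)/32 - 3*x**2*cos(5*x**2/4 + x/3 + 2) + x*sin(5*x**2/4 + x/3 + 2)/16 - 3*cos(5*x**2/4 + x/3 + 2)/16, which equals f(x).
F(5/2) = -515*cos(511/48)/32; F(0) = 0.
Integral = F(5/2) - F(0) = -515*cos(511/48)/32.

Antiderivative: F(x) = x*(-16*x**2 - 3)*cos(5*x**2/4 + x/3 + 2)/16; value = -515*cos(511/48)/32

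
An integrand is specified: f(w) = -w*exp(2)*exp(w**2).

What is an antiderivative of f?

An antiderivative is F(w) = -exp(2)*exp(w**2)/2.

The substitution u = w**2 + 2 works: f is exactly (dF/du)*(du/dw) for that inner function.
Check: d/dw[-exp(2)*exp(w**2)/2] = -w*exp(2)*exp(w**2) = f(w).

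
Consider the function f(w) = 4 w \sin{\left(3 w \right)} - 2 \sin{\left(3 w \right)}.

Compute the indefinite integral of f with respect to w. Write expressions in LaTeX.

Integrate term by term and add the pieces.
Check: d/dw[- \frac{2 \left(6 w \cos{\left(3 w \right)} - 2 \sin{\left(3 w \right)} - 3 \cos{\left(3 w \right)}\right)}{9}] = 4 w \sin{\left(3 w \right)} - 2 \sin{\left(3 w \right)} = f(w).

F(w) = - \frac{2 \left(6 w \cos{\left(3 w \right)} - 2 \sin{\left(3 w \right)} - 3 \cos{\left(3 w \right)}\right)}{9} + C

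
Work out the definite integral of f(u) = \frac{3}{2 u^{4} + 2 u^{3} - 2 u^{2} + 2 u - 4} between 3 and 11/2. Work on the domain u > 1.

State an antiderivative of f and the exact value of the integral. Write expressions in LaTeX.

Antiderivative: F(u) = - \frac{- 10 \log{\left(u - 1 \right)} + 4 \log{\left(u + 2 \right)} + 3 \log{\left(u^{2} + 1 \right)} + 18 \operatorname{atan}{\left(u \right)}}{40}; value = - \frac{9 \operatorname{atan}{\left(\frac{11}{2} \right)}}{20} - \frac{3 \log{\left(\frac{125}{4} \right)}}{40} - \frac{\log{\left(\frac{15}{2} \right)}}{10} - \frac{\log{\left(2 \right)}}{4} + \frac{\log{\left(5 \right)}}{10} + \frac{3 \log{\left(10 \right)}}{40} + \frac{\log{\left(\frac{9}{2} \right)}}{4} + \frac{9 \operatorname{atan}{\left(3 \right)}}{20}

Factor the denominator (2 \left(u - 1\right) \left(u + 2\right) \left(u^{2} + 1\right)) and decompose: f = - \frac{3 \left(u + 3\right)}{20 \left(u^{2} + 1\right)} - \frac{1}{10 \left(u + 2\right)} + \frac{1}{4 \left(u - 1\right)}; each piece integrates to a log, atan, or power term.
F(u) = - \frac{- 10 \log{\left(u - 1 \right)} + 4 \log{\left(u + 2 \right)} + 3 \log{\left(u^{2} + 1 \right)} + 18 \operatorname{atan}{\left(u \right)}}{40} is an antiderivative of f.
Check: d/du[- \frac{- 10 \log{\left(u - 1 \right)} + 4 \log{\left(u + 2 \right)} + 3 \log{\left(u^{2} + 1 \right)} + 18 \operatorname{atan}{\left(u \right)}}{40}] = \frac{3}{2 u^{4} + 2 u^{3} - 2 u^{2} + 2 u - 4} = f(u).
F(11/2) = - \frac{9 \operatorname{atan}{\left(\frac{11}{2} \right)}}{20} - \frac{3 \log{\left(\frac{125}{4} \right)}}{40} - \frac{\log{\left(\frac{15}{2} \right)}}{10} + \frac{\log{\left(\frac{9}{2} \right)}}{4}; F(3) = - \frac{9 \operatorname{atan}{\left(3 \right)}}{20} - \frac{3 \log{\left(10 \right)}}{40} - \frac{\log{\left(5 \right)}}{10} + \frac{\log{\left(2 \right)}}{4}.
Integral = F(11/2) - F(3) = - \frac{9 \operatorname{atan}{\left(\frac{11}{2} \right)}}{20} - \frac{3 \log{\left(\frac{125}{4} \right)}}{40} - \frac{\log{\left(\frac{15}{2} \right)}}{10} - \frac{\log{\left(2 \right)}}{4} + \frac{\log{\left(5 \right)}}{10} + \frac{3 \log{\left(10 \right)}}{40} + \frac{\log{\left(\frac{9}{2} \right)}}{4} + \frac{9 \operatorname{atan}{\left(3 \right)}}{20}.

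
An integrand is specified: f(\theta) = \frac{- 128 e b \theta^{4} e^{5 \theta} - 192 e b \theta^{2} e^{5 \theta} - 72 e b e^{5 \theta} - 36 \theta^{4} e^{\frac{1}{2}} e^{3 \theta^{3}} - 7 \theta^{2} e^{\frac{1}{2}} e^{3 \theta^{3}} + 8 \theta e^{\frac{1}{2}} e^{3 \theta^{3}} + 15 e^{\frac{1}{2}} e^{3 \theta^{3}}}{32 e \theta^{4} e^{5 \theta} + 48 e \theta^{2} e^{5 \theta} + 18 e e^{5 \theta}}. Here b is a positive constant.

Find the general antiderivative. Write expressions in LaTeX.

F(\theta) = - \frac{32 b \theta^{3} + 24 b \theta + \frac{e^{- 5 \theta} e^{3 \theta^{3}}}{e^{\frac{1}{2}}}}{2 \left(4 \theta^{2} + 3\right)} + C

Any candidate F(\theta) must reproduce f(\theta) exactly when differentiated.
Check: d/d\theta[- \frac{32 b \theta^{3} + 24 b \theta + \frac{e^{- 5 \theta} e^{3 \theta^{3}}}{e^{\frac{1}{2}}}}{2 \left(4 \theta^{2} + 3\right)}] = \frac{- 128 e b \theta^{4} e^{5 \theta} - 192 e b \theta^{2} e^{5 \theta} - 72 e b e^{5 \theta} - 36 \theta^{4} e^{\frac{1}{2}} e^{3 \theta^{3}} - 7 \theta^{2} e^{\frac{1}{2}} e^{3 \theta^{3}} + 8 \theta e^{\frac{1}{2}} e^{3 \theta^{3}} + 15 e^{\frac{1}{2}} e^{3 \theta^{3}}}{32 e \theta^{4} e^{5 \theta} + 48 e \theta^{2} e^{5 \theta} + 18 e e^{5 \theta}} = f(\theta).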